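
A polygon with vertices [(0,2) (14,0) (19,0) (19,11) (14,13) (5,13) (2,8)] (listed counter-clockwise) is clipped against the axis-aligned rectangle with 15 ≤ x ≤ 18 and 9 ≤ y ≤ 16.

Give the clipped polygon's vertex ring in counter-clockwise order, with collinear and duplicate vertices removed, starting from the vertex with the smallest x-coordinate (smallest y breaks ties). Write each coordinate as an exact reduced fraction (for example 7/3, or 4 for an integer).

1. After x ≥ 15: [(15,0) (19,0) (19,11) (15,63/5)]
2. After x ≤ 18: [(15,0) (18,0) (18,57/5) (15,63/5)]
3. After y ≥ 9: [(15,9) (18,9) (18,57/5) (15,63/5)]
4. After y ≤ 16: [(15,9) (18,9) (18,57/5) (15,63/5)]
5. Canonical ring: [(15,9) (18,9) (18,57/5) (15,63/5)]

Clipped polygon: [(15,9) (18,9) (18,57/5) (15,63/5)]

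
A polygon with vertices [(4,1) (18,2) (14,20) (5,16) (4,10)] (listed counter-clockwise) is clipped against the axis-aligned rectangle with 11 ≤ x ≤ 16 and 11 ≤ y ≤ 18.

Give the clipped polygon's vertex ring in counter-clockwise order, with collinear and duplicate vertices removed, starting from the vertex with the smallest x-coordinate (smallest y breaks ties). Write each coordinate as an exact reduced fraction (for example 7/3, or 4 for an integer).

1. After x ≥ 11: [(11,3/2) (18,2) (14,20) (11,56/3)]
2. After x ≤ 16: [(11,3/2) (16,13/7) (16,11) (14,20) (11,56/3)]
3. After y ≥ 11: [(11,11) (16,11) (16,11) (14,20) (11,56/3)]
4. After y ≤ 18: [(11,18) (11,11) (16,11) (16,11) (130/9,18)]
5. Canonical ring: [(11,11) (16,11) (130/9,18) (11,18)]

Clipped polygon: [(11,11) (16,11) (130/9,18) (11,18)]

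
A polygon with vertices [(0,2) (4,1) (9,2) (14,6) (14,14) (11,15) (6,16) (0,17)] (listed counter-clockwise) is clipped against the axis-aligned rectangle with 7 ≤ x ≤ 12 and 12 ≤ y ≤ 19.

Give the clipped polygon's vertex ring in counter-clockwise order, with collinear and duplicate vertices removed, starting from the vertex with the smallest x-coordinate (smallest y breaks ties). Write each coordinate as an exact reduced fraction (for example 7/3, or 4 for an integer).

Clipped polygon: [(7,12) (12,12) (12,44/3) (11,15) (7,79/5)]

1. After x ≥ 7: [(7,8/5) (9,2) (14,6) (14,14) (11,15) (7,79/5)]
2. After x ≤ 12: [(7,8/5) (9,2) (12,22/5) (12,44/3) (11,15) (7,79/5)]
3. After y ≥ 12: [(7,12) (12,12) (12,44/3) (11,15) (7,79/5)]
4. After y ≤ 19: [(7,12) (12,12) (12,44/3) (11,15) (7,79/5)]
5. Canonical ring: [(7,12) (12,12) (12,44/3) (11,15) (7,79/5)]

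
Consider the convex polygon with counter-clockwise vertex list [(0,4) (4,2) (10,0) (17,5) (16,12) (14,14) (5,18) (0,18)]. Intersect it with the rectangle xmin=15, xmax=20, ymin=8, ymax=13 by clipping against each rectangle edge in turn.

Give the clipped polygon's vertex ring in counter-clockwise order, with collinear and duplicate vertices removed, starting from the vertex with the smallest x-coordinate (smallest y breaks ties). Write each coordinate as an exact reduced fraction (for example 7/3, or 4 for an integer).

1. After x ≥ 15: [(15,25/7) (17,5) (16,12) (15,13)]
2. After x ≤ 20: [(15,25/7) (17,5) (16,12) (15,13)]
3. After y ≥ 8: [(15,8) (116/7,8) (16,12) (15,13)]
4. After y ≤ 13: [(15,8) (116/7,8) (16,12) (15,13)]
5. Canonical ring: [(15,8) (116/7,8) (16,12) (15,13)]

Clipped polygon: [(15,8) (116/7,8) (16,12) (15,13)]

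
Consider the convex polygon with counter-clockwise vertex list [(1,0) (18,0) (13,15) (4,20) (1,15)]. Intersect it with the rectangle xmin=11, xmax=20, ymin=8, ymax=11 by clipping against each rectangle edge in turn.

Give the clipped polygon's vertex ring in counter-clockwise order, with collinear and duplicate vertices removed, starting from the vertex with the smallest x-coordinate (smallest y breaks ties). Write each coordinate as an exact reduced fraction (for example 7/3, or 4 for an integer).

Clipped polygon: [(11,8) (46/3,8) (43/3,11) (11,11)]

1. After x ≥ 11: [(11,0) (18,0) (13,15) (11,145/9)]
2. After x ≤ 20: [(11,0) (18,0) (13,15) (11,145/9)]
3. After y ≥ 8: [(11,8) (46/3,8) (13,15) (11,145/9)]
4. After y ≤ 11: [(11,11) (11,8) (46/3,8) (43/3,11)]
5. Canonical ring: [(11,8) (46/3,8) (43/3,11) (11,11)]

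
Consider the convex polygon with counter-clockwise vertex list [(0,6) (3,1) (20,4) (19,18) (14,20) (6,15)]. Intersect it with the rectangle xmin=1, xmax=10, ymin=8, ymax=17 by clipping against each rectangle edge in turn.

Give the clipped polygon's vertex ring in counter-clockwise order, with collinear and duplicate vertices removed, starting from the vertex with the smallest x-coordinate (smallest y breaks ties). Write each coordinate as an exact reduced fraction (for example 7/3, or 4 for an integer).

1. After x ≥ 1: [(1,15/2) (1,13/3) (3,1) (20,4) (19,18) (14,20) (6,15)]
2. After x ≤ 10: [(1,15/2) (1,13/3) (3,1) (10,38/17) (10,35/2) (6,15)]
3. After y ≥ 8: [(4/3,8) (10,8) (10,35/2) (6,15)]
4. After y ≤ 17: [(4/3,8) (10,8) (10,17) (46/5,17) (6,15)]
5. Canonical ring: [(4/3,8) (10,8) (10,17) (46/5,17) (6,15)]

Clipped polygon: [(4/3,8) (10,8) (10,17) (46/5,17) (6,15)]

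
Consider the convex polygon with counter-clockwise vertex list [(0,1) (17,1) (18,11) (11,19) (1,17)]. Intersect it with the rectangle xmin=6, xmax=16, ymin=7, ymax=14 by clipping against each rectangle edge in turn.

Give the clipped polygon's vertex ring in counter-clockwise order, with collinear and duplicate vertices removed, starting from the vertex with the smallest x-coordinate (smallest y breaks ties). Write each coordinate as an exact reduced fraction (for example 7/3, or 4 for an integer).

1. After x ≥ 6: [(6,1) (17,1) (18,11) (11,19) (6,18)]
2. After x ≤ 16: [(6,1) (16,1) (16,93/7) (11,19) (6,18)]
3. After y ≥ 7: [(6,7) (16,7) (16,93/7) (11,19) (6,18)]
4. After y ≤ 14: [(6,14) (6,7) (16,7) (16,93/7) (123/8,14)]
5. Canonical ring: [(6,7) (16,7) (16,93/7) (123/8,14) (6,14)]

Clipped polygon: [(6,7) (16,7) (16,93/7) (123/8,14) (6,14)]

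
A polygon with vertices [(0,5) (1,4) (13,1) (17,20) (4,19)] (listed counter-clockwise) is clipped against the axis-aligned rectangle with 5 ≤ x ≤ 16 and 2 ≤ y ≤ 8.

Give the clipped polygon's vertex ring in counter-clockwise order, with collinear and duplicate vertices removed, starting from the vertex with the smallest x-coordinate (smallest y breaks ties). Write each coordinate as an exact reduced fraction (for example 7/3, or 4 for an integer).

1. After x ≥ 5: [(5,3) (13,1) (17,20) (5,248/13)]
2. After x ≤ 16: [(5,3) (13,1) (16,61/4) (16,259/13) (5,248/13)]
3. After y ≥ 2: [(5,3) (9,2) (251/19,2) (16,61/4) (16,259/13) (5,248/13)]
4. After y ≤ 8: [(5,8) (5,3) (9,2) (251/19,2) (275/19,8)]
5. Canonical ring: [(5,3) (9,2) (251/19,2) (275/19,8) (5,8)]

Clipped polygon: [(5,3) (9,2) (251/19,2) (275/19,8) (5,8)]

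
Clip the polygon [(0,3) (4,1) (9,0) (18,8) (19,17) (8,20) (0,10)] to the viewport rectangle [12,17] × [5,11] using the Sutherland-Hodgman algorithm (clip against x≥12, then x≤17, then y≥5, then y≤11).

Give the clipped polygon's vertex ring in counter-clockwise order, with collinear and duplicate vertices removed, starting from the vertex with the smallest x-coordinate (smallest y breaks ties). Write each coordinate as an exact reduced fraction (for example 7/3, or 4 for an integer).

1. After x ≥ 12: [(12,8/3) (18,8) (19,17) (12,208/11)]
2. After x ≤ 17: [(12,8/3) (17,64/9) (17,193/11) (12,208/11)]
3. After y ≥ 5: [(12,5) (117/8,5) (17,64/9) (17,193/11) (12,208/11)]
4. After y ≤ 11: [(12,11) (12,5) (117/8,5) (17,64/9) (17,11)]
5. Canonical ring: [(12,5) (117/8,5) (17,64/9) (17,11) (12,11)]

Clipped polygon: [(12,5) (117/8,5) (17,64/9) (17,11) (12,11)]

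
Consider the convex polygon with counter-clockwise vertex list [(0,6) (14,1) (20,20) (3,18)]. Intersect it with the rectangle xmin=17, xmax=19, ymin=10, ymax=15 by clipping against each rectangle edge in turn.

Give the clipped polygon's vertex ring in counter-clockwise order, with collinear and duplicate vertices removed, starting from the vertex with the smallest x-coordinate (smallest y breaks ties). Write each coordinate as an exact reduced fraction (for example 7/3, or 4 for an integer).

Clipped polygon: [(17,21/2) (350/19,15) (17,15)]

1. After x ≥ 17: [(17,21/2) (20,20) (17,334/17)]
2. After x ≤ 19: [(17,21/2) (19,101/6) (19,338/17) (17,334/17)]
3. After y ≥ 10: [(17,21/2) (19,101/6) (19,338/17) (17,334/17)]
4. After y ≤ 15: [(17,15) (17,21/2) (350/19,15)]
5. Canonical ring: [(17,21/2) (350/19,15) (17,15)]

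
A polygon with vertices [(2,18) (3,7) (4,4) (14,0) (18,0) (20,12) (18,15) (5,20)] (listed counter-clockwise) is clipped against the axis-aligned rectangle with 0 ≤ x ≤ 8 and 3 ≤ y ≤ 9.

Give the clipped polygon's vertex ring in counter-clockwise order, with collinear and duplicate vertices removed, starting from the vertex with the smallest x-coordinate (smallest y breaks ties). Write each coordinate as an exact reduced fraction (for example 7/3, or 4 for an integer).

Clipped polygon: [(31/11,9) (3,7) (4,4) (13/2,3) (8,3) (8,9)]

1. After x ≥ 0: [(2,18) (3,7) (4,4) (14,0) (18,0) (20,12) (18,15) (5,20)]
2. After x ≤ 8: [(2,18) (3,7) (4,4) (8,12/5) (8,245/13) (5,20)]
3. After y ≥ 3: [(2,18) (3,7) (4,4) (13/2,3) (8,3) (8,245/13) (5,20)]
4. After y ≤ 9: [(31/11,9) (3,7) (4,4) (13/2,3) (8,3) (8,9)]
5. Canonical ring: [(31/11,9) (3,7) (4,4) (13/2,3) (8,3) (8,9)]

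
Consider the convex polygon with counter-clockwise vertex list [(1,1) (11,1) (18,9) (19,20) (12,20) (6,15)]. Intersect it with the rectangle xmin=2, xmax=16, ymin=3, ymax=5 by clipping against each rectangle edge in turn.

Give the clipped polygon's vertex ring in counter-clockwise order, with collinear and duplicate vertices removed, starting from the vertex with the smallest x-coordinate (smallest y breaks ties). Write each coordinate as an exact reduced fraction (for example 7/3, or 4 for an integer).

Clipped polygon: [(2,3) (51/4,3) (29/2,5) (17/7,5) (2,19/5)]

1. After x ≥ 2: [(2,19/5) (2,1) (11,1) (18,9) (19,20) (12,20) (6,15)]
2. After x ≤ 16: [(2,19/5) (2,1) (11,1) (16,47/7) (16,20) (12,20) (6,15)]
3. After y ≥ 3: [(2,19/5) (2,3) (51/4,3) (16,47/7) (16,20) (12,20) (6,15)]
4. After y ≤ 5: [(17/7,5) (2,19/5) (2,3) (51/4,3) (29/2,5)]
5. Canonical ring: [(2,3) (51/4,3) (29/2,5) (17/7,5) (2,19/5)]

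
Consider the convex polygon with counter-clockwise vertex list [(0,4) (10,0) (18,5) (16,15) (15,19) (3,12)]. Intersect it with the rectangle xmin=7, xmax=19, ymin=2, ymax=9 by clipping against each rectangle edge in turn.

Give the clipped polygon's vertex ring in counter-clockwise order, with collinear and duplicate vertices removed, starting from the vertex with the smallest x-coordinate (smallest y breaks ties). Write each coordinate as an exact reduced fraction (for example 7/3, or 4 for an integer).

Clipped polygon: [(7,2) (66/5,2) (18,5) (86/5,9) (7,9)]

1. After x ≥ 7: [(7,6/5) (10,0) (18,5) (16,15) (15,19) (7,43/3)]
2. After x ≤ 19: [(7,6/5) (10,0) (18,5) (16,15) (15,19) (7,43/3)]
3. After y ≥ 2: [(7,2) (66/5,2) (18,5) (16,15) (15,19) (7,43/3)]
4. After y ≤ 9: [(7,9) (7,2) (66/5,2) (18,5) (86/5,9)]
5. Canonical ring: [(7,2) (66/5,2) (18,5) (86/5,9) (7,9)]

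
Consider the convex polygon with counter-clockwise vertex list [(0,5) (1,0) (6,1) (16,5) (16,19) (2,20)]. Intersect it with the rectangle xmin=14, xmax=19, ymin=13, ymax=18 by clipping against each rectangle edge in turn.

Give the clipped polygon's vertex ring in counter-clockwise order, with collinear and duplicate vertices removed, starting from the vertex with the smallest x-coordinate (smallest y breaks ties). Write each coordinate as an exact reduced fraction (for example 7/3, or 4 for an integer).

1. After x ≥ 14: [(14,21/5) (16,5) (16,19) (14,134/7)]
2. After x ≤ 19: [(14,21/5) (16,5) (16,19) (14,134/7)]
3. After y ≥ 13: [(14,13) (16,13) (16,19) (14,134/7)]
4. After y ≤ 18: [(14,18) (14,13) (16,13) (16,18)]
5. Canonical ring: [(14,13) (16,13) (16,18) (14,18)]

Clipped polygon: [(14,13) (16,13) (16,18) (14,18)]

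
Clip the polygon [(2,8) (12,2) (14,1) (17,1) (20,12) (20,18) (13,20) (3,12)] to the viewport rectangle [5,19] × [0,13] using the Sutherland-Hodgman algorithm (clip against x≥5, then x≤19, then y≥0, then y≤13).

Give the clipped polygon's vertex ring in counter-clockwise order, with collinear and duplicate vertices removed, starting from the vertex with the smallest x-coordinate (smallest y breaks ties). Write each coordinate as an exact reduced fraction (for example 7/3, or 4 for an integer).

Clipped polygon: [(5,31/5) (12,2) (14,1) (17,1) (19,25/3) (19,13) (5,13)]

1. After x ≥ 5: [(5,31/5) (12,2) (14,1) (17,1) (20,12) (20,18) (13,20) (5,68/5)]
2. After x ≤ 19: [(5,31/5) (12,2) (14,1) (17,1) (19,25/3) (19,128/7) (13,20) (5,68/5)]
3. After y ≥ 0: [(5,31/5) (12,2) (14,1) (17,1) (19,25/3) (19,128/7) (13,20) (5,68/5)]
4. After y ≤ 13: [(5,13) (5,31/5) (12,2) (14,1) (17,1) (19,25/3) (19,13)]
5. Canonical ring: [(5,31/5) (12,2) (14,1) (17,1) (19,25/3) (19,13) (5,13)]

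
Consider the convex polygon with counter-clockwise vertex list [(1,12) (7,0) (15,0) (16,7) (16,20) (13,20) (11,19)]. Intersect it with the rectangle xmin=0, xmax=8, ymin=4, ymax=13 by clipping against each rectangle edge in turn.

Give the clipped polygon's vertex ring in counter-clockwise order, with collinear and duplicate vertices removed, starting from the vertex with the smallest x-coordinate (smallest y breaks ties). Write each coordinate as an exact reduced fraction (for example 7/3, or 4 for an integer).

1. After x ≥ 0: [(1,12) (7,0) (15,0) (16,7) (16,20) (13,20) (11,19)]
2. After x ≤ 8: [(8,169/10) (1,12) (7,0) (8,0)]
3. After y ≥ 4: [(8,4) (8,169/10) (1,12) (5,4)]
4. After y ≤ 13: [(8,4) (8,13) (17/7,13) (1,12) (5,4)]
5. Canonical ring: [(1,12) (5,4) (8,4) (8,13) (17/7,13)]

Clipped polygon: [(1,12) (5,4) (8,4) (8,13) (17/7,13)]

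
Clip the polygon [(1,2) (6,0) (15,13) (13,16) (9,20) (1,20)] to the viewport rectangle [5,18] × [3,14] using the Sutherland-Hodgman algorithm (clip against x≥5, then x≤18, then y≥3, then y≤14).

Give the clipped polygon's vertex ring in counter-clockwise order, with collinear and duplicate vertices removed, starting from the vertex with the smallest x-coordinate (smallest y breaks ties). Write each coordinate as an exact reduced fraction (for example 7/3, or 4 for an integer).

1. After x ≥ 5: [(5,2/5) (6,0) (15,13) (13,16) (9,20) (5,20)]
2. After x ≤ 18: [(5,2/5) (6,0) (15,13) (13,16) (9,20) (5,20)]
3. After y ≥ 3: [(5,3) (105/13,3) (15,13) (13,16) (9,20) (5,20)]
4. After y ≤ 14: [(5,14) (5,3) (105/13,3) (15,13) (43/3,14)]
5. Canonical ring: [(5,3) (105/13,3) (15,13) (43/3,14) (5,14)]

Clipped polygon: [(5,3) (105/13,3) (15,13) (43/3,14) (5,14)]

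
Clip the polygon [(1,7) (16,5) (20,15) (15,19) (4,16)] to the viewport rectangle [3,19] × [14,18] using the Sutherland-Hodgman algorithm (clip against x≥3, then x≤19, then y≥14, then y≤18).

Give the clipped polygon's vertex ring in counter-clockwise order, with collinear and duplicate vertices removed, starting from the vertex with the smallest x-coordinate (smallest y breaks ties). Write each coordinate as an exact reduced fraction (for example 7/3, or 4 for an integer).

1. After x ≥ 3: [(3,13) (3,101/15) (16,5) (20,15) (15,19) (4,16)]
2. After x ≤ 19: [(3,13) (3,101/15) (16,5) (19,25/2) (19,79/5) (15,19) (4,16)]
3. After y ≥ 14: [(10/3,14) (19,14) (19,79/5) (15,19) (4,16)]
4. After y ≤ 18: [(10/3,14) (19,14) (19,79/5) (65/4,18) (34/3,18) (4,16)]
5. Canonical ring: [(10/3,14) (19,14) (19,79/5) (65/4,18) (34/3,18) (4,16)]

Clipped polygon: [(10/3,14) (19,14) (19,79/5) (65/4,18) (34/3,18) (4,16)]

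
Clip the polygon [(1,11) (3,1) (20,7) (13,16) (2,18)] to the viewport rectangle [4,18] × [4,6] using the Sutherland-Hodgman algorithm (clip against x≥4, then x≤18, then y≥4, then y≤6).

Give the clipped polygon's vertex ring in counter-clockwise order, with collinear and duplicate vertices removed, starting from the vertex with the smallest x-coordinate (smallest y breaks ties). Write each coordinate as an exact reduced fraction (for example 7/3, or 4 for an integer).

Clipped polygon: [(4,4) (23/2,4) (103/6,6) (4,6)]

1. After x ≥ 4: [(4,23/17) (20,7) (13,16) (4,194/11)]
2. After x ≤ 18: [(4,23/17) (18,107/17) (18,67/7) (13,16) (4,194/11)]
3. After y ≥ 4: [(4,4) (23/2,4) (18,107/17) (18,67/7) (13,16) (4,194/11)]
4. After y ≤ 6: [(4,6) (4,4) (23/2,4) (103/6,6)]
5. Canonical ring: [(4,4) (23/2,4) (103/6,6) (4,6)]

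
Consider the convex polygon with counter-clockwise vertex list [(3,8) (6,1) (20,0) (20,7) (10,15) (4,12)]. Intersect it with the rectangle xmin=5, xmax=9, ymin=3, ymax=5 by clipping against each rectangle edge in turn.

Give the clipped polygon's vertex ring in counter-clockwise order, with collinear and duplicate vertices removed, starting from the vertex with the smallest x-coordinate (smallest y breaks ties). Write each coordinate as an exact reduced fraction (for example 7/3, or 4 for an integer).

1. After x ≥ 5: [(5,10/3) (6,1) (20,0) (20,7) (10,15) (5,25/2)]
2. After x ≤ 9: [(5,10/3) (6,1) (9,11/14) (9,29/2) (5,25/2)]
3. After y ≥ 3: [(5,10/3) (36/7,3) (9,3) (9,29/2) (5,25/2)]
4. After y ≤ 5: [(5,5) (5,10/3) (36/7,3) (9,3) (9,5)]
5. Canonical ring: [(5,10/3) (36/7,3) (9,3) (9,5) (5,5)]

Clipped polygon: [(5,10/3) (36/7,3) (9,3) (9,5) (5,5)]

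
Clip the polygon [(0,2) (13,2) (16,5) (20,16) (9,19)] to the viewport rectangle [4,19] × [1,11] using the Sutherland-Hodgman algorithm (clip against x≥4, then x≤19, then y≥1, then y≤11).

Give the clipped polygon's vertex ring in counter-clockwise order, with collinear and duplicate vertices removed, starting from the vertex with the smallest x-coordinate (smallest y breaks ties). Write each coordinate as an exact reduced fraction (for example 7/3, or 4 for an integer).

Clipped polygon: [(4,2) (13,2) (16,5) (200/11,11) (81/17,11) (4,86/9)]

1. After x ≥ 4: [(4,86/9) (4,2) (13,2) (16,5) (20,16) (9,19)]
2. After x ≤ 19: [(4,86/9) (4,2) (13,2) (16,5) (19,53/4) (19,179/11) (9,19)]
3. After y ≥ 1: [(4,86/9) (4,2) (13,2) (16,5) (19,53/4) (19,179/11) (9,19)]
4. After y ≤ 11: [(81/17,11) (4,86/9) (4,2) (13,2) (16,5) (200/11,11)]
5. Canonical ring: [(4,2) (13,2) (16,5) (200/11,11) (81/17,11) (4,86/9)]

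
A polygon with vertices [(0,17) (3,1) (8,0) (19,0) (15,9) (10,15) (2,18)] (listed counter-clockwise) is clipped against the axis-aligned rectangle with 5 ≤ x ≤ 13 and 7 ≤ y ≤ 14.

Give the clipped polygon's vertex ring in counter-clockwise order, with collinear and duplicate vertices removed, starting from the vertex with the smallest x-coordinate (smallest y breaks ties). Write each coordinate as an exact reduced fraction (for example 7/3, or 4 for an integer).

Clipped polygon: [(5,7) (13,7) (13,57/5) (65/6,14) (5,14)]

1. After x ≥ 5: [(5,3/5) (8,0) (19,0) (15,9) (10,15) (5,135/8)]
2. After x ≤ 13: [(5,3/5) (8,0) (13,0) (13,57/5) (10,15) (5,135/8)]
3. After y ≥ 7: [(5,7) (13,7) (13,57/5) (10,15) (5,135/8)]
4. After y ≤ 14: [(5,14) (5,7) (13,7) (13,57/5) (65/6,14)]
5. Canonical ring: [(5,7) (13,7) (13,57/5) (65/6,14) (5,14)]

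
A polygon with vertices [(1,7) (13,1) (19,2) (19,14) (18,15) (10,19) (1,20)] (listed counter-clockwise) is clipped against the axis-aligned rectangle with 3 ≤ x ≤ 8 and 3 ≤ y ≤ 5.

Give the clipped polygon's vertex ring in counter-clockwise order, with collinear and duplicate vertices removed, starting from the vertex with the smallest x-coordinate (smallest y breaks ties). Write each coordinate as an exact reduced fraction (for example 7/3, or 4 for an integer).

1. After x ≥ 3: [(3,6) (13,1) (19,2) (19,14) (18,15) (10,19) (3,178/9)]
2. After x ≤ 8: [(3,6) (8,7/2) (8,173/9) (3,178/9)]
3. After y ≥ 3: [(3,6) (8,7/2) (8,173/9) (3,178/9)]
4. After y ≤ 5: [(5,5) (8,7/2) (8,5)]
5. Canonical ring: [(5,5) (8,7/2) (8,5)]

Clipped polygon: [(5,5) (8,7/2) (8,5)]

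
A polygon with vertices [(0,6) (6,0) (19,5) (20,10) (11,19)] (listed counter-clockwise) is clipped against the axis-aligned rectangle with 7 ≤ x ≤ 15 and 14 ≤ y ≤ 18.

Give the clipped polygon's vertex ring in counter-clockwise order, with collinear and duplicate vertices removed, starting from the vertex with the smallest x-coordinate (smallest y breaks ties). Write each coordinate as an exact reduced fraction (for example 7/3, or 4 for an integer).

1. After x ≥ 7: [(7,157/11) (7,5/13) (19,5) (20,10) (11,19)]
2. After x ≤ 15: [(7,157/11) (7,5/13) (15,45/13) (15,15) (11,19)]
3. After y ≥ 14: [(7,157/11) (7,14) (15,14) (15,15) (11,19)]
4. After y ≤ 18: [(132/13,18) (7,157/11) (7,14) (15,14) (15,15) (12,18)]
5. Canonical ring: [(7,14) (15,14) (15,15) (12,18) (132/13,18) (7,157/11)]

Clipped polygon: [(7,14) (15,14) (15,15) (12,18) (132/13,18) (7,157/11)]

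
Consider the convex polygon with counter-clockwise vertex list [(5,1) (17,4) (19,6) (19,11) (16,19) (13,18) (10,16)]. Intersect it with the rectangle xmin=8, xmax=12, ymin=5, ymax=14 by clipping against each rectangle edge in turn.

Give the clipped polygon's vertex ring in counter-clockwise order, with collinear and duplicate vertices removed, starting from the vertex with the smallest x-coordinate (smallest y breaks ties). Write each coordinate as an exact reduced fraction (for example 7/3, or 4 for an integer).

1. After x ≥ 8: [(8,10) (8,7/4) (17,4) (19,6) (19,11) (16,19) (13,18) (10,16)]
2. After x ≤ 12: [(8,10) (8,7/4) (12,11/4) (12,52/3) (10,16)]
3. After y ≥ 5: [(8,10) (8,5) (12,5) (12,52/3) (10,16)]
4. After y ≤ 14: [(28/3,14) (8,10) (8,5) (12,5) (12,14)]
5. Canonical ring: [(8,5) (12,5) (12,14) (28/3,14) (8,10)]

Clipped polygon: [(8,5) (12,5) (12,14) (28/3,14) (8,10)]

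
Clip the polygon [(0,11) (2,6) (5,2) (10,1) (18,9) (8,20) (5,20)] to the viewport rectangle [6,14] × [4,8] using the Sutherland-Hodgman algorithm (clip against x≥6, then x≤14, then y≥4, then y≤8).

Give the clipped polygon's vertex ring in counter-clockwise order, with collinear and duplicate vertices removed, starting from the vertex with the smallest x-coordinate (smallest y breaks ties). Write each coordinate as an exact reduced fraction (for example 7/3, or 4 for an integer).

1. After x ≥ 6: [(6,9/5) (10,1) (18,9) (8,20) (6,20)]
2. After x ≤ 14: [(6,9/5) (10,1) (14,5) (14,67/5) (8,20) (6,20)]
3. After y ≥ 4: [(6,4) (13,4) (14,5) (14,67/5) (8,20) (6,20)]
4. After y ≤ 8: [(6,8) (6,4) (13,4) (14,5) (14,8)]
5. Canonical ring: [(6,4) (13,4) (14,5) (14,8) (6,8)]

Clipped polygon: [(6,4) (13,4) (14,5) (14,8) (6,8)]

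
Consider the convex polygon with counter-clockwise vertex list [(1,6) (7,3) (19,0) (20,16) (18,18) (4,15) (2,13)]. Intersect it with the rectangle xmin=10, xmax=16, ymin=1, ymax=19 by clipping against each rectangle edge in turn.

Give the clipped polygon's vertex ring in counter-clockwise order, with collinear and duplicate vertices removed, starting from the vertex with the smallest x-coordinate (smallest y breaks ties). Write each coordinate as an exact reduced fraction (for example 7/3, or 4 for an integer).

1. After x ≥ 10: [(10,9/4) (19,0) (20,16) (18,18) (10,114/7)]
2. After x ≤ 16: [(10,9/4) (16,3/4) (16,123/7) (10,114/7)]
3. After y ≥ 1: [(10,9/4) (15,1) (16,1) (16,123/7) (10,114/7)]
4. After y ≤ 19: [(10,9/4) (15,1) (16,1) (16,123/7) (10,114/7)]
5. Canonical ring: [(10,9/4) (15,1) (16,1) (16,123/7) (10,114/7)]

Clipped polygon: [(10,9/4) (15,1) (16,1) (16,123/7) (10,114/7)]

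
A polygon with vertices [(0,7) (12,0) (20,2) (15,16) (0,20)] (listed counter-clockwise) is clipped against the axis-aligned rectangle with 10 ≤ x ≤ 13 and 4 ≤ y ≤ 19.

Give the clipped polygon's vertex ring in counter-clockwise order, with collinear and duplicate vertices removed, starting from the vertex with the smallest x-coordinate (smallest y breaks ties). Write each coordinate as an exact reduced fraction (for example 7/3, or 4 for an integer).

Clipped polygon: [(10,4) (13,4) (13,248/15) (10,52/3)]

1. After x ≥ 10: [(10,7/6) (12,0) (20,2) (15,16) (10,52/3)]
2. After x ≤ 13: [(10,7/6) (12,0) (13,1/4) (13,248/15) (10,52/3)]
3. After y ≥ 4: [(10,4) (13,4) (13,248/15) (10,52/3)]
4. After y ≤ 19: [(10,4) (13,4) (13,248/15) (10,52/3)]
5. Canonical ring: [(10,4) (13,4) (13,248/15) (10,52/3)]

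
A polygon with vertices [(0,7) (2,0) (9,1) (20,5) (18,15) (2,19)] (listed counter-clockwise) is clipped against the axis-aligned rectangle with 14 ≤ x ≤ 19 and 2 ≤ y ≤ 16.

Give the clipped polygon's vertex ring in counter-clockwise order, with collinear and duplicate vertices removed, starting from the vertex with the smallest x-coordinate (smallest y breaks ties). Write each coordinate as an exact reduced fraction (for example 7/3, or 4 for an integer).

Clipped polygon: [(14,31/11) (19,51/11) (19,10) (18,15) (14,16)]

1. After x ≥ 14: [(14,31/11) (20,5) (18,15) (14,16)]
2. After x ≤ 19: [(14,31/11) (19,51/11) (19,10) (18,15) (14,16)]
3. After y ≥ 2: [(14,31/11) (19,51/11) (19,10) (18,15) (14,16)]
4. After y ≤ 16: [(14,31/11) (19,51/11) (19,10) (18,15) (14,16)]
5. Canonical ring: [(14,31/11) (19,51/11) (19,10) (18,15) (14,16)]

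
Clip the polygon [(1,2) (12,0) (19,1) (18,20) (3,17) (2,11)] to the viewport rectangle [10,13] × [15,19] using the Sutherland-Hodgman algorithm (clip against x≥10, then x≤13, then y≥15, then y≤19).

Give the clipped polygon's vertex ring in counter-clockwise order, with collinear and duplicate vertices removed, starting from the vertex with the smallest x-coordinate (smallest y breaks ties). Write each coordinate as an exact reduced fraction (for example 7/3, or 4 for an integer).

1. After x ≥ 10: [(10,4/11) (12,0) (19,1) (18,20) (10,92/5)]
2. After x ≤ 13: [(10,4/11) (12,0) (13,1/7) (13,19) (10,92/5)]
3. After y ≥ 15: [(10,15) (13,15) (13,19) (10,92/5)]
4. After y ≤ 19: [(10,15) (13,15) (13,19) (10,92/5)]
5. Canonical ring: [(10,15) (13,15) (13,19) (10,92/5)]

Clipped polygon: [(10,15) (13,15) (13,19) (10,92/5)]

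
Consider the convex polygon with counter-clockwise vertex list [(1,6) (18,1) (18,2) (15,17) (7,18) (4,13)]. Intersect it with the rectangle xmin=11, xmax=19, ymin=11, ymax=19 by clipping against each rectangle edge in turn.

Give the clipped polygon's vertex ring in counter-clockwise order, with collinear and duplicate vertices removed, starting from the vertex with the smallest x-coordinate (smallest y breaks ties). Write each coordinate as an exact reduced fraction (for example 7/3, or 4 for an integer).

Clipped polygon: [(11,11) (81/5,11) (15,17) (11,35/2)]

1. After x ≥ 11: [(11,52/17) (18,1) (18,2) (15,17) (11,35/2)]
2. After x ≤ 19: [(11,52/17) (18,1) (18,2) (15,17) (11,35/2)]
3. After y ≥ 11: [(11,11) (81/5,11) (15,17) (11,35/2)]
4. After y ≤ 19: [(11,11) (81/5,11) (15,17) (11,35/2)]
5. Canonical ring: [(11,11) (81/5,11) (15,17) (11,35/2)]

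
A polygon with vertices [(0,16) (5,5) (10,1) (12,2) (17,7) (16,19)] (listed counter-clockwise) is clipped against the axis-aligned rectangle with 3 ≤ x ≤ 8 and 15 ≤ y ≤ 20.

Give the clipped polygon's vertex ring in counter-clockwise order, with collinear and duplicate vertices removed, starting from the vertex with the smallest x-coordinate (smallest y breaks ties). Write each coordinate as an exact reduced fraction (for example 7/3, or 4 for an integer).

Clipped polygon: [(3,15) (8,15) (8,35/2) (3,265/16)]

1. After x ≥ 3: [(3,265/16) (3,47/5) (5,5) (10,1) (12,2) (17,7) (16,19)]
2. After x ≤ 8: [(8,35/2) (3,265/16) (3,47/5) (5,5) (8,13/5)]
3. After y ≥ 15: [(8,15) (8,35/2) (3,265/16) (3,15)]
4. After y ≤ 20: [(8,15) (8,35/2) (3,265/16) (3,15)]
5. Canonical ring: [(3,15) (8,15) (8,35/2) (3,265/16)]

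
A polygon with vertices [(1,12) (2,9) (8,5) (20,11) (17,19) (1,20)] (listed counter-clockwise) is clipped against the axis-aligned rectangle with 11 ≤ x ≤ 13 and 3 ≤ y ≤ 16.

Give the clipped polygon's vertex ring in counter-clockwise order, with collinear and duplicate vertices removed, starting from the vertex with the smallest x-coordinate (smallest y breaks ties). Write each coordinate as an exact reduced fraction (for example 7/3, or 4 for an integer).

1. After x ≥ 11: [(11,13/2) (20,11) (17,19) (11,155/8)]
2. After x ≤ 13: [(11,13/2) (13,15/2) (13,77/4) (11,155/8)]
3. After y ≥ 3: [(11,13/2) (13,15/2) (13,77/4) (11,155/8)]
4. After y ≤ 16: [(11,16) (11,13/2) (13,15/2) (13,16)]
5. Canonical ring: [(11,13/2) (13,15/2) (13,16) (11,16)]

Clipped polygon: [(11,13/2) (13,15/2) (13,16) (11,16)]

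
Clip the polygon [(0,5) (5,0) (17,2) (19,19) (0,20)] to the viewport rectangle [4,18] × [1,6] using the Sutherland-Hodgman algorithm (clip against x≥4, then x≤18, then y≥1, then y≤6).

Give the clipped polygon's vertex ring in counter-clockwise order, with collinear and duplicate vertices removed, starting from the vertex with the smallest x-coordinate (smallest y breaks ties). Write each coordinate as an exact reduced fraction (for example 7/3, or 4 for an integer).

Clipped polygon: [(4,1) (11,1) (17,2) (297/17,6) (4,6)]

1. After x ≥ 4: [(4,1) (5,0) (17,2) (19,19) (4,376/19)]
2. After x ≤ 18: [(4,1) (5,0) (17,2) (18,21/2) (18,362/19) (4,376/19)]
3. After y ≥ 1: [(4,1) (4,1) (11,1) (17,2) (18,21/2) (18,362/19) (4,376/19)]
4. After y ≤ 6: [(4,6) (4,1) (4,1) (11,1) (17,2) (297/17,6)]
5. Canonical ring: [(4,1) (11,1) (17,2) (297/17,6) (4,6)]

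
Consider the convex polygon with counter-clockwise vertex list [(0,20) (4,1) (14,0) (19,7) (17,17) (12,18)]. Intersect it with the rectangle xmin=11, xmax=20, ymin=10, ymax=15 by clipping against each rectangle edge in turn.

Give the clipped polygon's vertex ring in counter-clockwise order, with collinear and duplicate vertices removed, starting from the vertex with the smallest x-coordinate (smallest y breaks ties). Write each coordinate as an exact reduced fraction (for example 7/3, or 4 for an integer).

Clipped polygon: [(11,10) (92/5,10) (87/5,15) (11,15)]

1. After x ≥ 11: [(11,109/6) (11,3/10) (14,0) (19,7) (17,17) (12,18)]
2. After x ≤ 20: [(11,109/6) (11,3/10) (14,0) (19,7) (17,17) (12,18)]
3. After y ≥ 10: [(11,109/6) (11,10) (92/5,10) (17,17) (12,18)]
4. After y ≤ 15: [(11,15) (11,10) (92/5,10) (87/5,15)]
5. Canonical ring: [(11,10) (92/5,10) (87/5,15) (11,15)]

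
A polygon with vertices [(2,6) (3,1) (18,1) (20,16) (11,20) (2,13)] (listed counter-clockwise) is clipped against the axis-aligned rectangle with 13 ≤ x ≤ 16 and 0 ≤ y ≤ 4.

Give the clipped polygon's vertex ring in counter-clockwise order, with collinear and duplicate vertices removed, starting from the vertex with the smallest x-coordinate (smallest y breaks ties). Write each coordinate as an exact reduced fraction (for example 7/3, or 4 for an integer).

1. After x ≥ 13: [(13,1) (18,1) (20,16) (13,172/9)]
2. After x ≤ 16: [(13,1) (16,1) (16,160/9) (13,172/9)]
3. After y ≥ 0: [(13,1) (16,1) (16,160/9) (13,172/9)]
4. After y ≤ 4: [(13,4) (13,1) (16,1) (16,4)]
5. Canonical ring: [(13,1) (16,1) (16,4) (13,4)]

Clipped polygon: [(13,1) (16,1) (16,4) (13,4)]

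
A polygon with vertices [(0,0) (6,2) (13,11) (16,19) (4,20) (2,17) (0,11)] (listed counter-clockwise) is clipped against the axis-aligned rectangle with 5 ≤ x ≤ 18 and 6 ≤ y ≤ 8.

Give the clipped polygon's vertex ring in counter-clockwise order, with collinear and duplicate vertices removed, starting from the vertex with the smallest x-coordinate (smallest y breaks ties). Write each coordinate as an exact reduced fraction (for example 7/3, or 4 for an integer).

Clipped polygon: [(5,6) (82/9,6) (32/3,8) (5,8)]

1. After x ≥ 5: [(5,5/3) (6,2) (13,11) (16,19) (5,239/12)]
2. After x ≤ 18: [(5,5/3) (6,2) (13,11) (16,19) (5,239/12)]
3. After y ≥ 6: [(5,6) (82/9,6) (13,11) (16,19) (5,239/12)]
4. After y ≤ 8: [(5,8) (5,6) (82/9,6) (32/3,8)]
5. Canonical ring: [(5,6) (82/9,6) (32/3,8) (5,8)]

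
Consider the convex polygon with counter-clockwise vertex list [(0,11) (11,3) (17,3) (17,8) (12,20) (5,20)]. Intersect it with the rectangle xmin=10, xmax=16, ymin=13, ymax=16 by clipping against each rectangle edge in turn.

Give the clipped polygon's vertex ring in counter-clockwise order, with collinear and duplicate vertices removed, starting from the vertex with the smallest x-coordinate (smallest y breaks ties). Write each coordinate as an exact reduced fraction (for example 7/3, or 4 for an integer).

1. After x ≥ 10: [(10,41/11) (11,3) (17,3) (17,8) (12,20) (10,20)]
2. After x ≤ 16: [(10,41/11) (11,3) (16,3) (16,52/5) (12,20) (10,20)]
3. After y ≥ 13: [(10,13) (179/12,13) (12,20) (10,20)]
4. After y ≤ 16: [(10,16) (10,13) (179/12,13) (41/3,16)]
5. Canonical ring: [(10,13) (179/12,13) (41/3,16) (10,16)]

Clipped polygon: [(10,13) (179/12,13) (41/3,16) (10,16)]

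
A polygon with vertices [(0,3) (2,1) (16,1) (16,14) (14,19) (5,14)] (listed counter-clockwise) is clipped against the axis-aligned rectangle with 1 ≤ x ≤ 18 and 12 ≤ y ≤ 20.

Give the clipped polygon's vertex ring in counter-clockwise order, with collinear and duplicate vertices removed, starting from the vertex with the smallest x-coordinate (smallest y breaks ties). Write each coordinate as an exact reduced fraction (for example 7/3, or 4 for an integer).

1. After x ≥ 1: [(1,26/5) (1,2) (2,1) (16,1) (16,14) (14,19) (5,14)]
2. After x ≤ 18: [(1,26/5) (1,2) (2,1) (16,1) (16,14) (14,19) (5,14)]
3. After y ≥ 12: [(45/11,12) (16,12) (16,14) (14,19) (5,14)]
4. After y ≤ 20: [(45/11,12) (16,12) (16,14) (14,19) (5,14)]
5. Canonical ring: [(45/11,12) (16,12) (16,14) (14,19) (5,14)]

Clipped polygon: [(45/11,12) (16,12) (16,14) (14,19) (5,14)]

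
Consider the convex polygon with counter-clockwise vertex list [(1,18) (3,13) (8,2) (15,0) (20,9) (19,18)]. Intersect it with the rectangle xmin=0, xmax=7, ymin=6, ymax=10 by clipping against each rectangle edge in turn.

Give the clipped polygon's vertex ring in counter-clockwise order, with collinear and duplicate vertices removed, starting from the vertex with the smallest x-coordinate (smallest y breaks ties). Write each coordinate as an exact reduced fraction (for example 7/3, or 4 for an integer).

1. After x ≥ 0: [(1,18) (3,13) (8,2) (15,0) (20,9) (19,18)]
2. After x ≤ 7: [(7,18) (1,18) (3,13) (7,21/5)]
3. After y ≥ 6: [(7,6) (7,18) (1,18) (3,13) (68/11,6)]
4. After y ≤ 10: [(7,6) (7,10) (48/11,10) (68/11,6)]
5. Canonical ring: [(48/11,10) (68/11,6) (7,6) (7,10)]

Clipped polygon: [(48/11,10) (68/11,6) (7,6) (7,10)]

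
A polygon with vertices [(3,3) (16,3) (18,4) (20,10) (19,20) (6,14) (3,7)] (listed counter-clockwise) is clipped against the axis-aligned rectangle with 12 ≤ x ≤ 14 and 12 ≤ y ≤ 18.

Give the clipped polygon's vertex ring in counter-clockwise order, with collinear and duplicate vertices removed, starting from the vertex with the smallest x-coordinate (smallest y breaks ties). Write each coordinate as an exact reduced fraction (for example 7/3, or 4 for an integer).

1. After x ≥ 12: [(12,3) (16,3) (18,4) (20,10) (19,20) (12,218/13)]
2. After x ≤ 14: [(12,3) (14,3) (14,230/13) (12,218/13)]
3. After y ≥ 12: [(12,12) (14,12) (14,230/13) (12,218/13)]
4. After y ≤ 18: [(12,12) (14,12) (14,230/13) (12,218/13)]
5. Canonical ring: [(12,12) (14,12) (14,230/13) (12,218/13)]

Clipped polygon: [(12,12) (14,12) (14,230/13) (12,218/13)]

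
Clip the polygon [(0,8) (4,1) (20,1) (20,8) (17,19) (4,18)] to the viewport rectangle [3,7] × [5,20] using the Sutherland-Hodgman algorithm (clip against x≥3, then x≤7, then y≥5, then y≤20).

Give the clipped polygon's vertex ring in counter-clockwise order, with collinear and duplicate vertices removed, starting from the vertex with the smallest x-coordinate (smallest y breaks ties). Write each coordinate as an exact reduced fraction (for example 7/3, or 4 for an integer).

1. After x ≥ 3: [(3,31/2) (3,11/4) (4,1) (20,1) (20,8) (17,19) (4,18)]
2. After x ≤ 7: [(3,31/2) (3,11/4) (4,1) (7,1) (7,237/13) (4,18)]
3. After y ≥ 5: [(3,31/2) (3,5) (7,5) (7,237/13) (4,18)]
4. After y ≤ 20: [(3,31/2) (3,5) (7,5) (7,237/13) (4,18)]
5. Canonical ring: [(3,5) (7,5) (7,237/13) (4,18) (3,31/2)]

Clipped polygon: [(3,5) (7,5) (7,237/13) (4,18) (3,31/2)]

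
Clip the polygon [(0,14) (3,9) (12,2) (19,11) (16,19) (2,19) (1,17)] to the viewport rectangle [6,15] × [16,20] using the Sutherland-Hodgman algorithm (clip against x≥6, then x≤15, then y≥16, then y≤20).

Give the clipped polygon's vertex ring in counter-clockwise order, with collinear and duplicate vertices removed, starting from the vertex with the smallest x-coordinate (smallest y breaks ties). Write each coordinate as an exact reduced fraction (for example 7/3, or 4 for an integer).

1. After x ≥ 6: [(6,20/3) (12,2) (19,11) (16,19) (6,19)]
2. After x ≤ 15: [(6,20/3) (12,2) (15,41/7) (15,19) (6,19)]
3. After y ≥ 16: [(6,16) (15,16) (15,19) (6,19)]
4. After y ≤ 20: [(6,16) (15,16) (15,19) (6,19)]
5. Canonical ring: [(6,16) (15,16) (15,19) (6,19)]

Clipped polygon: [(6,16) (15,16) (15,19) (6,19)]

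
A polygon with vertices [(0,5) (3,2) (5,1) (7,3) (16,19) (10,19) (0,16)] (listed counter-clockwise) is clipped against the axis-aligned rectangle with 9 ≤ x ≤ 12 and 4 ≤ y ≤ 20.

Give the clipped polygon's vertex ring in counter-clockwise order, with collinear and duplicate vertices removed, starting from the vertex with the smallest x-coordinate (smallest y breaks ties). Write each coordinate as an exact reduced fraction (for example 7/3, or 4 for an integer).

Clipped polygon: [(9,59/9) (12,107/9) (12,19) (10,19) (9,187/10)]

1. After x ≥ 9: [(9,59/9) (16,19) (10,19) (9,187/10)]
2. After x ≤ 12: [(9,59/9) (12,107/9) (12,19) (10,19) (9,187/10)]
3. After y ≥ 4: [(9,59/9) (12,107/9) (12,19) (10,19) (9,187/10)]
4. After y ≤ 20: [(9,59/9) (12,107/9) (12,19) (10,19) (9,187/10)]
5. Canonical ring: [(9,59/9) (12,107/9) (12,19) (10,19) (9,187/10)]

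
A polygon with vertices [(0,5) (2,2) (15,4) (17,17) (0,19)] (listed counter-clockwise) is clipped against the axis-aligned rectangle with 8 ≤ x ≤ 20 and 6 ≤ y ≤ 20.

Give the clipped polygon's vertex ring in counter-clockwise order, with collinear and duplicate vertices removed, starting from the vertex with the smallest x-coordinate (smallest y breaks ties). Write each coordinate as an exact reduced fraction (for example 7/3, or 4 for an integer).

Clipped polygon: [(8,6) (199/13,6) (17,17) (8,307/17)]

1. After x ≥ 8: [(8,38/13) (15,4) (17,17) (8,307/17)]
2. After x ≤ 20: [(8,38/13) (15,4) (17,17) (8,307/17)]
3. After y ≥ 6: [(8,6) (199/13,6) (17,17) (8,307/17)]
4. After y ≤ 20: [(8,6) (199/13,6) (17,17) (8,307/17)]
5. Canonical ring: [(8,6) (199/13,6) (17,17) (8,307/17)]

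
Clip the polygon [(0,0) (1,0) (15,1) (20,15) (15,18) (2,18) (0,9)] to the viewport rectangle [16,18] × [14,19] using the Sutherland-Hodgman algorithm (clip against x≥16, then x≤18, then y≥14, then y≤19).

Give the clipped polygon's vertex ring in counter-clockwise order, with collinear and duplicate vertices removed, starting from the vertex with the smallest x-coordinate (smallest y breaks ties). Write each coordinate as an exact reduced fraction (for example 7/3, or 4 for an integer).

Clipped polygon: [(16,14) (18,14) (18,81/5) (16,87/5)]

1. After x ≥ 16: [(16,19/5) (20,15) (16,87/5)]
2. After x ≤ 18: [(16,19/5) (18,47/5) (18,81/5) (16,87/5)]
3. After y ≥ 14: [(16,14) (18,14) (18,81/5) (16,87/5)]
4. After y ≤ 19: [(16,14) (18,14) (18,81/5) (16,87/5)]
5. Canonical ring: [(16,14) (18,14) (18,81/5) (16,87/5)]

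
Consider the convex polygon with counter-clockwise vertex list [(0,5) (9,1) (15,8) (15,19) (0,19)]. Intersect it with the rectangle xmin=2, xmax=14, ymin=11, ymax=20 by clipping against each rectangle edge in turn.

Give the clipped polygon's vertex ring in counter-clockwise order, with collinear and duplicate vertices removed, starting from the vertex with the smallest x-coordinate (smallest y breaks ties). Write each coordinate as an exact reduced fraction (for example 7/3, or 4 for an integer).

Clipped polygon: [(2,11) (14,11) (14,19) (2,19)]

1. After x ≥ 2: [(2,37/9) (9,1) (15,8) (15,19) (2,19)]
2. After x ≤ 14: [(2,37/9) (9,1) (14,41/6) (14,19) (2,19)]
3. After y ≥ 11: [(2,11) (14,11) (14,19) (2,19)]
4. After y ≤ 20: [(2,11) (14,11) (14,19) (2,19)]
5. Canonical ring: [(2,11) (14,11) (14,19) (2,19)]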